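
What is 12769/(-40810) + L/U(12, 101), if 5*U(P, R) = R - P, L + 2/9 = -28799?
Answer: -52898559619/32688810 ≈ -1618.2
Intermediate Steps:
L = -259193/9 (L = -2/9 - 28799 = -259193/9 ≈ -28799.)
U(P, R) = -P/5 + R/5 (U(P, R) = (R - P)/5 = -P/5 + R/5)
12769/(-40810) + L/U(12, 101) = 12769/(-40810) - 259193/(9*(-1/5*12 + (1/5)*101)) = 12769*(-1/40810) - 259193/(9*(-12/5 + 101/5)) = -12769/40810 - 259193/(9*89/5) = -12769/40810 - 259193/9*5/89 = -12769/40810 - 1295965/801 = -52898559619/32688810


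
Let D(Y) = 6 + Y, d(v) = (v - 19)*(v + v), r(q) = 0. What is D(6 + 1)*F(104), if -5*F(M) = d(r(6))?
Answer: 0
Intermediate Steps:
d(v) = 2*v*(-19 + v) (d(v) = (-19 + v)*(2*v) = 2*v*(-19 + v))
F(M) = 0 (F(M) = -2*0*(-19 + 0)/5 = -2*0*(-19)/5 = -1/5*0 = 0)
D(6 + 1)*F(104) = (6 + (6 + 1))*0 = (6 + 7)*0 = 13*0 = 0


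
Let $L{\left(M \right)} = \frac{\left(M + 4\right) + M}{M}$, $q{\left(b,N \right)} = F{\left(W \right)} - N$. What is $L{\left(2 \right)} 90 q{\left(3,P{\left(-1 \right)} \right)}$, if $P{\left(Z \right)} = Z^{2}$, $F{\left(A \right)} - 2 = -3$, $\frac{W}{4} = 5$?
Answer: $-720$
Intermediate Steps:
$W = 20$ ($W = 4 \cdot 5 = 20$)
$F{\left(A \right)} = -1$ ($F{\left(A \right)} = 2 - 3 = -1$)
$q{\left(b,N \right)} = -1 - N$
$L{\left(M \right)} = \frac{4 + 2 M}{M}$ ($L{\left(M \right)} = \frac{\left(4 + M\right) + M}{M} = \frac{4 + 2 M}{M}$)
$L{\left(2 \right)} 90 q{\left(3,P{\left(-1 \right)} \right)} = \left(2 + \frac{4}{2}\right) 90 \left(-1 - \left(-1\right)^{2}\right) = \left(2 + 4 \cdot \frac{1}{2}\right) 90 \left(-1 - 1\right) = \left(2 + 2\right) 90 \left(-1 - 1\right) = 4 \cdot 90 \left(-2\right) = 360 \left(-2\right) = -720$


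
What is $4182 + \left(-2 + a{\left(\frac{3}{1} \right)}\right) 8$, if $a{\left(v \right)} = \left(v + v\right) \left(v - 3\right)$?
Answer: $4166$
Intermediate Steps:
$a{\left(v \right)} = 2 v \left(-3 + v\right)$
$4182 + \left(-2 + a{\left(\frac{3}{1} \right)}\right) 8 = 4182 + \left(-2 + 2 \cdot \frac{3}{1} \left(-3 + \frac{3}{1}\right)\right) 8 = 4182 + \left(-2 + 2 \cdot 3 \cdot 1 \left(-3 + 3 \cdot 1\right)\right) 8 = 4182 + \left(-2 + 2 \cdot 3 \left(-3 + 3\right)\right) 8 = 4182 + \left(-2 + 2 \cdot 3 \cdot 0\right) 8 = 4182 + \left(-2 + 0\right) 8 = 4182 - 16 = 4166$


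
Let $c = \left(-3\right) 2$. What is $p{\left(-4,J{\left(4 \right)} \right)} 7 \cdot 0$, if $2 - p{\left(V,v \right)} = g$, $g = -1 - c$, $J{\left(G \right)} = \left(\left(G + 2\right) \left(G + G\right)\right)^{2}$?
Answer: $0$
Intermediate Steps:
$c = -6$
$J{\left(G \right)} = 4 G^{2} \left(2 + G\right)^{2}$ ($J{\left(G \right)} = \left(\left(2 + G\right) 2 G\right)^{2} = \left(2 G \left(2 + G\right)\right)^{2} = 4 G^{2} \left(2 + G\right)^{2}$)
$g = 5$ ($g = -1 - -6 = -1 + 6 = 5$)
$p{\left(V,v \right)} = -3$ ($p{\left(V,v \right)} = 2 - 5 = -3$)
$p{\left(-4,J{\left(4 \right)} \right)} 7 \cdot 0 = \left(-3\right) 7 \cdot 0 = \left(-21\right) 0 = 0$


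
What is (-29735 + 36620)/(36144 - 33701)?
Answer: 6885/2443 ≈ 2.8183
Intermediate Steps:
(-29735 + 36620)/(36144 - 33701) = 6885/2443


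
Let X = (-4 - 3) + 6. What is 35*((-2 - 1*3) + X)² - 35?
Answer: 1225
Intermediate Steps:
X = -1 (X = -7 + 6 = -1)
35*((-2 - 1*3) + X)² - 35 = 35*((-2 - 1*3) - 1)² - 35 = 35*((-2 - 3) - 1)² - 35 = 35*(-5 - 1)² - 35 = 35*(-6)² - 35 = 35*36 - 35 = 1260 - 35 = 1225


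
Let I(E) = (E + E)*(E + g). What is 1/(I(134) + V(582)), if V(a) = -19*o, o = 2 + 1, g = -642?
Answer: -1/136201 ≈ -7.3421e-6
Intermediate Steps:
o = 3
I(E) = 2*E*(-642 + E) (I(E) = (E + E)*(E - 642) = (2*E)*(-642 + E) = 2*E*(-642 + E))
V(a) = -57 (V(a) = -19*3 = -57)
1/(I(134) + V(582)) = 1/(2*134*(-642 + 134) - 57) = 1/(2*134*(-508) - 57) = 1/(-136144 - 57) = 1/(-136201) = -1/136201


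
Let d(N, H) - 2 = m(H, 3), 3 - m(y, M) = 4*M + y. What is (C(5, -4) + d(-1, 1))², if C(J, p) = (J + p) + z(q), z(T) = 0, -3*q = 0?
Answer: 49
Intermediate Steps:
q = 0 (q = -⅓*0 = 0)
m(y, M) = 3 - y - 4*M (m(y, M) = 3 - (4*M + y) = 3 - (y + 4*M) = 3 + (-y - 4*M) = 3 - y - 4*M)
d(N, H) = -7 - H (d(N, H) = 2 + (3 - H - 4*3) = 2 + (3 - H - 12) = 2 + (-9 - H) = -7 - H)
C(J, p) = J + p (C(J, p) = (J + p) + 0 = J + p)
(C(5, -4) + d(-1, 1))² = ((5 - 4) + (-7 - 1*1))² = (1 + (-7 - 1))² = (1 - 8)² = (-7)² = 49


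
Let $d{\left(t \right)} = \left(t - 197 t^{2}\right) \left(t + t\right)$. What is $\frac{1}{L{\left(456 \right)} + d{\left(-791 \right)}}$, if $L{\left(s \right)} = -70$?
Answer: $\frac{1}{194997237666} \approx 5.1283 \cdot 10^{-12}$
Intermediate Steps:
$d{\left(t \right)} = 2 t \left(t - 197 t^{2}\right)$ ($d{\left(t \right)} = \left(t - 197 t^{2}\right) 2 t = 2 t \left(t - 197 t^{2}\right)$)
$\frac{1}{L{\left(456 \right)} + d{\left(-791 \right)}} = \frac{1}{-70 + \left(-791\right)^{2} \left(2 - -311654\right)} = \frac{1}{-70 + 625681 \left(2 + 311654\right)} = \frac{1}{-70 + 625681 \cdot 311656} = \frac{1}{-70 + 194997237736} = \frac{1}{194997237666}$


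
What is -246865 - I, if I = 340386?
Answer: -587251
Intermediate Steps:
-246865 - I = -246865 - 1*340386 = -246865 - 340386 = -587251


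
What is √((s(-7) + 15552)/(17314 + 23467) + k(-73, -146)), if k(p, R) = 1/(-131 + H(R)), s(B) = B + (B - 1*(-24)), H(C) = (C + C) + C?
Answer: 3*√22724823892537/23204389 ≈ 0.61631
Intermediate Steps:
H(C) = 3*C (H(C) = 2*C + C = 3*C)
s(B) = 24 + 2*B (s(B) = B + (B + 24) = B + (24 + B) = 24 + 2*B)
k(p, R) = 1/(-131 + 3*R)
√((s(-7) + 15552)/(17314 + 23467) + k(-73, -146)) = √(((24 + 2*(-7)) + 15552)/(17314 + 23467) + 1/(-131 + 3*(-146))) = √(((24 - 14) + 15552)/40781 + 1/(-131 - 438)) = √((10 + 15552)*(1/40781) + 1/(-569)) = √(15562*(1/40781) - 1/569) = √(15562/40781 - 1/569) = √(8813997/23204389) = 3*√22724823892537/23204389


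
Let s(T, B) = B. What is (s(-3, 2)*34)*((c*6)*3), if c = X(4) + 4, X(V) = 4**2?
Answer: 24480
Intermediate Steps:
X(V) = 16
c = 20 (c = 16 + 4 = 20)
(s(-3, 2)*34)*((c*6)*3) = (2*34)*((20*6)*3) = 68*(120*3) = 68*360 = 24480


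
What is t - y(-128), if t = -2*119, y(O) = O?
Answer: -110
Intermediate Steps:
t = -238
t - y(-128) = -238 - 1*(-128) = -238 + 128 = -110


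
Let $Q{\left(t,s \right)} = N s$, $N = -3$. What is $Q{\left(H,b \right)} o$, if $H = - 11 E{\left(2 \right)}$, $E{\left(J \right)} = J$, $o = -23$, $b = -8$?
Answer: $-552$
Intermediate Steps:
$H = -22$ ($H = \left(-11\right) 2 = -22$)
$Q{\left(t,s \right)} = - 3 s$
$Q{\left(H,b \right)} o = \left(-3\right) \left(-8\right) \left(-23\right) = 24 \left(-23\right) = -552$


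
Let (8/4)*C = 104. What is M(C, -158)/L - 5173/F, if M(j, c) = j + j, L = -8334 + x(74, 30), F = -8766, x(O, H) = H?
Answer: 437968/758259 ≈ 0.57760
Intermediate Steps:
C = 52 (C = (½)*104 = 52)
L = -8304 (L = -8334 + 30 = -8304)
M(j, c) = 2*j
M(C, -158)/L - 5173/F = (2*52)/(-8304) - 5173/(-8766) = 104*(-1/8304) - 5173*(-1/8766) = -13/1038 + 5173/8766 = 437968/758259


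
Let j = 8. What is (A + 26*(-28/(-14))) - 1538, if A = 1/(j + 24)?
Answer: -47551/32 ≈ -1486.0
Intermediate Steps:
A = 1/32 (A = 1/(8 + 24) = 1/32 ≈ 0.031250)
(A + 26*(-28/(-14))) - 1538 = (1/32 + 26*(-28/(-14))) - 1538 = (1/32 + 26*(-28*(-1/14))) - 1538 = (1/32 + 26*2) - 1538 = (1/32 + 52) - 1538 = 1665/32 - 1538 = -47551/32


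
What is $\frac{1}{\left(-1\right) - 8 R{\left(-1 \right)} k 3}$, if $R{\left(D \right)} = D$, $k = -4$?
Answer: $\frac{1}{96} \approx 0.010417$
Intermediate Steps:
$\frac{1}{\left(-1\right) - 8 R{\left(-1 \right)} k 3} = \frac{1}{\left(-1\right) \left(-8\right) \left(-1\right) \left(\left(-4\right) 3\right)} = \frac{1}{\left(-1\right) 8 \left(-12\right)} = \frac{1}{\left(-1\right) \left(-96\right)} = \frac{1}{96}$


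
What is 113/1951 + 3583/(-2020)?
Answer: -6762173/3941020 ≈ -1.7158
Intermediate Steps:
113/1951 + 3583/(-2020) = 113*(1/1951) + 3583*(-1/2020) = 113/1951 - 3583/2020 = -6762173/3941020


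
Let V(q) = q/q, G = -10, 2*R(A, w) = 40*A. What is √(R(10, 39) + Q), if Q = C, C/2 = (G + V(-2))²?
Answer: √362 ≈ 19.026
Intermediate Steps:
R(A, w) = 20*A (R(A, w) = (40*A)/2 = 20*A)
V(q) = 1
C = 162 (C = 2*(-10 + 1)² = 2*(-9)² = 2*81 = 162)
Q = 162
√(R(10, 39) + Q) = √(20*10 + 162) = √(200 + 162) = √362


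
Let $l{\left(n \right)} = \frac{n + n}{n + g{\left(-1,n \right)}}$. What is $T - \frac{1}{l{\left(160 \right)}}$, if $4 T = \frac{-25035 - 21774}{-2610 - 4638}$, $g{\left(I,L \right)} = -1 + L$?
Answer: $\frac{14923}{24160} \approx 0.61767$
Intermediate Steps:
$l{\left(n \right)} = \frac{2 n}{-1 + 2 n}$ ($l{\left(n \right)} = \frac{n + n}{n + \left(-1 + n\right)} = \frac{2 n}{-1 + 2 n}$)
$T = \frac{15603}{9664}$ ($T = \frac{\left(-25035 - 21774\right) \frac{1}{-2610 - 4638}}{4} = \frac{\left(-46809\right) \frac{1}{-7248}}{4} = \frac{\left(-46809\right) \left(- \frac{1}{7248}\right)}{4} = \frac{1}{4} \cdot \frac{15603}{2416} = \frac{15603}{9664} \approx 1.6145$)
$T - \frac{1}{l{\left(160 \right)}} = \frac{15603}{9664} - \frac{1}{2 \cdot 160 \frac{1}{-1 + 2 \cdot 160}} = \frac{15603}{9664} - \frac{1}{2 \cdot 160 \frac{1}{-1 + 320}} = \frac{15603}{9664} - \frac{1}{2 \cdot 160 \cdot \frac{1}{319}} = \frac{15603}{9664} - \frac{1}{\frac{320}{319}} = \frac{15603}{9664} - \frac{319}{320} = \frac{14923}{24160}$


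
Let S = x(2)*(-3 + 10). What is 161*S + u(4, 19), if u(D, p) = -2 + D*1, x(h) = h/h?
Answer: 1129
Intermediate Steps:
x(h) = 1
u(D, p) = -2 + D
S = 7 (S = 1*(-3 + 10) = 1*7 = 7)
161*S + u(4, 19) = 161*7 + (-2 + 4) = 1127 + 2 = 1129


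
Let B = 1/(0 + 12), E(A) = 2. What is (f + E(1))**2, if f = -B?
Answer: 529/144 ≈ 3.6736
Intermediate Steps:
B = 1/12 ≈ 0.083333
f = -1/12 (f = -1*1/12 = -1/12 ≈ -0.083333)
(f + E(1))**2 = (-1/12 + 2)**2 = (23/12)**2 = 529/144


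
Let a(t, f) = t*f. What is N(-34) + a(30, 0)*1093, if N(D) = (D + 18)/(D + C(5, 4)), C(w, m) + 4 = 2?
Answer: 4/9 ≈ 0.44444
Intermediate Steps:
C(w, m) = -2 (C(w, m) = -4 + 2 = -2)
a(t, f) = f*t
N(D) = (18 + D)/(-2 + D) (N(D) = (D + 18)/(D - 2) = (18 + D)/(-2 + D))
N(-34) + a(30, 0)*1093 = (18 - 34)/(-2 - 34) + (0*30)*1093 = -16/(-36) + 0*1093 = -1/36*(-16) + 0 = 4/9 + 0 = 4/9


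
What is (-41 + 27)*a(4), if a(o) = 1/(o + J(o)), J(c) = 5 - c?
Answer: -14/5 ≈ -2.8000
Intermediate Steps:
a(o) = 1/5 (a(o) = 1/(o + (5 - o)) = 1/5)
(-41 + 27)*a(4) = (-41 + 27)*(1/5) = -14*1/5 = -14/5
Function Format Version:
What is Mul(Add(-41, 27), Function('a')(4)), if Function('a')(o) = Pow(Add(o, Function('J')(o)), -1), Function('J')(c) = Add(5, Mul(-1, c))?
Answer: Rational(-14, 5) ≈ -2.8000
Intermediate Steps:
Function('a')(o) = Rational(1, 5) (Function('a')(o) = Pow(Add(o, Add(5, Mul(-1, o))), -1) = Pow(5, -1) = Rational(1, 5))
Mul(Add(-41, 27), Function('a')(4)) = Mul(Add(-41, 27), Rational(1, 5)) = Mul(-14, Rational(1, 5)) = Rational(-14, 5)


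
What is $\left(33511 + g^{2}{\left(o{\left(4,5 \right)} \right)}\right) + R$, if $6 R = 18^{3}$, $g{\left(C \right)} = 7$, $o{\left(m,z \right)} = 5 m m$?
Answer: $34532$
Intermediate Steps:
$o{\left(m,z \right)} = 5 m^{2}$
$R = 972$ ($R = \frac{18^{3}}{6} = \frac{1}{6} \cdot 5832 = 972$)
$\left(33511 + g^{2}{\left(o{\left(4,5 \right)} \right)}\right) + R = \left(33511 + 7^{2}\right) + 972 = \left(33511 + 49\right) + 972 = 33560 + 972 = 34532$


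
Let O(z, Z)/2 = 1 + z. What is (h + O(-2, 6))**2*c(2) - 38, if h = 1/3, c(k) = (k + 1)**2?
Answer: -13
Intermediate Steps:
O(z, Z) = 2 + 2*z (O(z, Z) = 2*(1 + z) = 2 + 2*z)
c(k) = (1 + k)**2
h = 1/3 ≈ 0.33333
(h + O(-2, 6))**2*c(2) - 38 = (1/3 + (2 + 2*(-2)))**2*(1 + 2)**2 - 38 = (1/3 + (2 - 4))**2*3**2 - 38 = (1/3 - 2)**2*9 - 38 = (-5/3)**2*9 - 38 = (25/9)*9 - 38 = 25 - 38 = -13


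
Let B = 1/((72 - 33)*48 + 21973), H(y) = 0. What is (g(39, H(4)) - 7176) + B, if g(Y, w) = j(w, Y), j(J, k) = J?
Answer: -171111719/23845 ≈ -7176.0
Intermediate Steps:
B = 1/23845 (B = 1/(39*48 + 21973) = 1/(1872 + 21973) = 1/23845 ≈ 4.1938e-5)
g(Y, w) = w
(g(39, H(4)) - 7176) + B = (0 - 7176) + 1/23845 = -7176 + 1/23845 = -171111719/23845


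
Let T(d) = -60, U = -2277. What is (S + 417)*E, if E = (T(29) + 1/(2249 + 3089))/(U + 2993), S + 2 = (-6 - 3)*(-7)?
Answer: -76546681/1911004 ≈ -40.056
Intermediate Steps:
S = 61 (S = -2 + (-6 - 3)*(-7) = -2 - 9*(-7) = -2 + 63 = 61)
E = -320279/3822008 (E = (-60 + 1/(2249 + 3089))/(-2277 + 2993) = (-60 + 1/5338)/716 = (-60 + 1/5338)*(1/716) = -320279/5338*1/716 = -320279/3822008 ≈ -0.083799)
(S + 417)*E = (61 + 417)*(-320279/3822008) = 478*(-320279/3822008) = -76546681/1911004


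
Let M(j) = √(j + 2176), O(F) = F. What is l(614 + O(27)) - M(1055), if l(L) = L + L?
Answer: 1282 - 3*√359 ≈ 1225.2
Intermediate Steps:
M(j) = √(2176 + j)
l(L) = 2*L
l(614 + O(27)) - M(1055) = 2*(614 + 27) - √(2176 + 1055) = 2*641 - √3231 = 1282 - 3*√359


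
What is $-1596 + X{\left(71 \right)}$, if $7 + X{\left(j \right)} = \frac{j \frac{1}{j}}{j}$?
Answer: $- \frac{113812}{71} \approx -1603.0$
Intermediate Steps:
$X{\left(j \right)} = -7 + \frac{1}{j}$ ($X{\left(j \right)} = -7 + \frac{j \frac{1}{j}}{j} = -7 + 1 \frac{1}{j} = -7 + \frac{1}{j}$)
$-1596 + X{\left(71 \right)} = -1596 - \left(7 - \frac{1}{71}\right) = -1596 + \left(-7 + \frac{1}{71}\right) = -1596 - \frac{496}{71} = - \frac{113812}{71}$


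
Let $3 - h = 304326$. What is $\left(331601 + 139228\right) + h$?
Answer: $166506$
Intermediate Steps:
$h = -304323$ ($h = 3 - 304326 = -304323$)
$\left(331601 + 139228\right) + h = \left(331601 + 139228\right) - 304323 = 470829 - 304323 = 166506$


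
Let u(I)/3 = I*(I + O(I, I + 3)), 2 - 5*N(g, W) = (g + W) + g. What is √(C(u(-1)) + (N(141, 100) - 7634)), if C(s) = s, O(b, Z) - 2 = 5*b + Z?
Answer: 6*I*√214 ≈ 87.772*I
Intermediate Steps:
N(g, W) = ⅖ - 2*g/5 - W/5 (N(g, W) = ⅖ - ((g + W) + g)/5 = ⅖ - ((W + g) + g)/5 = ⅖ - (W + 2*g)/5 = ⅖ + (-2*g/5 - W/5) = ⅖ - 2*g/5 - W/5)
O(b, Z) = 2 + Z + 5*b (O(b, Z) = 2 + (5*b + Z) = 2 + (Z + 5*b) = 2 + Z + 5*b)
u(I) = 3*I*(5 + 7*I) (u(I) = 3*(I*(I + (2 + (I + 3) + 5*I))) = 3*(I*(I + (2 + (3 + I) + 5*I))) = 3*(I*(I + (5 + 6*I))) = 3*(I*(5 + 7*I)) = 3*I*(5 + 7*I))
√(C(u(-1)) + (N(141, 100) - 7634)) = √(3*(-1)*(5 + 7*(-1)) + ((⅖ - ⅖*141 - ⅕*100) - 7634)) = √(3*(-1)*(5 - 7) + ((⅖ - 282/5 - 20) - 7634)) = √(3*(-1)*(-2) + (-76 - 7634)) = √(6 - 7710) = √(-7704) = 6*I*√214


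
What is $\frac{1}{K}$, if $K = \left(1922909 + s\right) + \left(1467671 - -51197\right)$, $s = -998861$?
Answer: $\frac{1}{2442916} \approx 4.0935 \cdot 10^{-7}$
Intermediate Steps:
$K = 2442916$ ($K = \left(1922909 - 998861\right) + \left(1467671 - -51197\right) = 924048 + \left(1467671 + 51197\right) = 924048 + 1518868 = 2442916$)
$\frac{1}{K} = \frac{1}{2442916}$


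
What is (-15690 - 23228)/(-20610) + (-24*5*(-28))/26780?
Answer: 27786841/13798395 ≈ 2.0138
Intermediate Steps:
(-15690 - 23228)/(-20610) + (-24*5*(-28))/26780 = -38918*(-1/20610) - 120*(-28)*(1/26780) = 19459/10305 + 3360*(1/26780) = 19459/10305 + 168/1339 = 27786841/13798395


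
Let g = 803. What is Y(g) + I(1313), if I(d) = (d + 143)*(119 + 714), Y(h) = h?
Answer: 1213651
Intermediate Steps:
I(d) = 119119 + 833*d (I(d) = (143 + d)*833 = 119119 + 833*d)
Y(g) + I(1313) = 803 + (119119 + 833*1313) = 803 + (119119 + 1093729) = 803 + 1212848 = 1213651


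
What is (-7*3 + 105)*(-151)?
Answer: -12684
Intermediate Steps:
(-7*3 + 105)*(-151) = (-21 + 105)*(-151) = 84*(-151) = -12684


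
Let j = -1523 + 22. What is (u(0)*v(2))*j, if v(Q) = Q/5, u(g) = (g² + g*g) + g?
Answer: 0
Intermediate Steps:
u(g) = g + 2*g² (u(g) = (g² + g²) + g = 2*g² + g = g + 2*g²)
v(Q) = Q/5 (v(Q) = Q*(⅕) = Q/5)
j = -1501
(u(0)*v(2))*j = ((0*(1 + 2*0))*((⅕)*2))*(-1501) = ((0*(1 + 0))*(⅖))*(-1501) = ((0*1)*(⅖))*(-1501) = (0*(⅖))*(-1501) = 0*(-1501) = 0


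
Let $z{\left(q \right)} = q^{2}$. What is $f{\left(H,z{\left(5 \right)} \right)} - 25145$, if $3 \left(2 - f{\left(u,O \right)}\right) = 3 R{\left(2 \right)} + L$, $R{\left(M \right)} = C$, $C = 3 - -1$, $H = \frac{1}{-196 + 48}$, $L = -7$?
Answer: $- \frac{75434}{3} \approx -25145.0$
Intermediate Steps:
$H = - \frac{1}{148}$ ($H = \frac{1}{-148} = - \frac{1}{148} \approx -0.0067568$)
$C = 4$ ($C = 3 + 1 = 4$)
$R{\left(M \right)} = 4$
$f{\left(u,O \right)} = \frac{1}{3}$ ($f{\left(u,O \right)} = 2 - \frac{3 \cdot 4 - 7}{3} = 2 - \frac{12 - 7}{3} = 2 - \frac{5}{3} = \frac{1}{3}$)
$f{\left(H,z{\left(5 \right)} \right)} - 25145 = \frac{1}{3} - 25145 = - \frac{75434}{3}$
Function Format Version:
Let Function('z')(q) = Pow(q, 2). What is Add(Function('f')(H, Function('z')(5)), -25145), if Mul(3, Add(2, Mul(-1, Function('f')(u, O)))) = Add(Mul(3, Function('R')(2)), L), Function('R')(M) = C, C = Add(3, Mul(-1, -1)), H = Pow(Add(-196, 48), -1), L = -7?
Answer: Rational(-75434, 3) ≈ -25145.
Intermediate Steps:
H = Rational(-1, 148) (H = Pow(-148, -1) = Rational(-1, 148) ≈ -0.0067568)
C = 4 (C = Add(3, 1) = 4)
Function('R')(M) = 4
Function('f')(u, O) = Rational(1, 3) (Function('f')(u, O) = Add(2, Mul(Rational(-1, 3), Add(Mul(3, 4), -7))) = Add(2, Mul(Rational(-1, 3), Add(12, -7))) = Add(2, Mul(Rational(-1, 3), 5)) = Add(2, Rational(-5, 3)) = Rational(1, 3))
Add(Function('f')(H, Function('z')(5)), -25145) = Add(Rational(1, 3), -25145) = Rational(-75434, 3)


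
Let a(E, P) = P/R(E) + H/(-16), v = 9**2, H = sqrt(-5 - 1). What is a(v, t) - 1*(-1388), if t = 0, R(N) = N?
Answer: 1388 - I*sqrt(6)/16 ≈ 1388.0 - 0.15309*I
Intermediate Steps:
H = I*sqrt(6) (H = sqrt(-6) = I*sqrt(6) ≈ 2.4495*I)
v = 81
a(E, P) = P/E - I*sqrt(6)/16 (a(E, P) = P/E + (I*sqrt(6))/(-16) = P/E + (I*sqrt(6))*(-1/16) = P/E - I*sqrt(6)/16)
a(v, t) - 1*(-1388) = (0/81 - I*sqrt(6)/16) - 1*(-1388) = (0*(1/81) - I*sqrt(6)/16) + 1388 = (0 - I*sqrt(6)/16) + 1388 = -I*sqrt(6)/16 + 1388 = 1388 - I*sqrt(6)/16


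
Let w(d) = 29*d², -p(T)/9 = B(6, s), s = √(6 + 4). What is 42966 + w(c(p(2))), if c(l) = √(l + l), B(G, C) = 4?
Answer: 40878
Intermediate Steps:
s = √10 ≈ 3.1623
p(T) = -36 (p(T) = -9*4 = -36)
c(l) = √2*√l (c(l) = √(2*l) = √2*√l)
42966 + w(c(p(2))) = 42966 + 29*(√2*√(-36))² = 42966 + 29*(√2*(6*I))² = 42966 + 29*(6*I*√2)² = 42966 + 29*(-72) = 42966 - 2088 = 40878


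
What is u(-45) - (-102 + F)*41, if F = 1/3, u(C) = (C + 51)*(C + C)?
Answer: 10885/3 ≈ 3628.3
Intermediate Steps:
u(C) = 2*C*(51 + C) (u(C) = (51 + C)*(2*C) = 2*C*(51 + C))
F = 1/3 ≈ 0.33333
u(-45) - (-102 + F)*41 = 2*(-45)*(51 - 45) - (-102 + 1/3)*41 = 2*(-45)*6 - (-305)*41/3 = -540 - 1*(-12505/3) = -540 + 12505/3 = 10885/3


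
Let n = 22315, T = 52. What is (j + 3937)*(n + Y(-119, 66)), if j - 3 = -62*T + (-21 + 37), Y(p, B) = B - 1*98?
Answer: 16311156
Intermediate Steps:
Y(p, B) = -98 + B (Y(p, B) = B - 98 = -98 + B)
j = -3205 (j = 3 + (-62*52 + (-21 + 37)) = 3 + (-3224 + 16) = 3 - 3208 = -3205)
(j + 3937)*(n + Y(-119, 66)) = (-3205 + 3937)*(22315 + (-98 + 66)) = 732*(22315 - 32) = 732*22283 = 16311156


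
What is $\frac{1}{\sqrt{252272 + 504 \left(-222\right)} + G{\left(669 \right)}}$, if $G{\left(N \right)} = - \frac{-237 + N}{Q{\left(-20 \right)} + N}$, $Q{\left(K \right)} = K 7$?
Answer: $\frac{14283}{2455313270} + \frac{279841 \sqrt{8774}}{9821253080} \approx 0.0026748$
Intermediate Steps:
$Q{\left(K \right)} = 7 K$
$G{\left(N \right)} = - \frac{-237 + N}{-140 + N}$ ($G{\left(N \right)} = - \frac{-237 + N}{7 \left(-20\right) + N} = - \frac{-237 + N}{-140 + N}$)
$\frac{1}{\sqrt{252272 + 504 \left(-222\right)} + G{\left(669 \right)}} = \frac{1}{\sqrt{252272 + 504 \left(-222\right)} + \frac{237 - 669}{-140 + 669}} = \frac{1}{\sqrt{252272 - 111888} + \frac{237 - 669}{529}} = \frac{1}{\sqrt{140384} + \frac{1}{529} \left(-432\right)} = \frac{1}{4 \sqrt{8774} - \frac{432}{529}} = \frac{1}{- \frac{432}{529} + 4 \sqrt{8774}}$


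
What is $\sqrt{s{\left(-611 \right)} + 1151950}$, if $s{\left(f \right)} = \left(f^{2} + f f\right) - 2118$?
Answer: $\sqrt{1896474} \approx 1377.1$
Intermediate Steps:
$s{\left(f \right)} = -2118 + 2 f^{2}$ ($s{\left(f \right)} = \left(f^{2} + f^{2}\right) - 2118 = 2 f^{2} - 2118 = -2118 + 2 f^{2}$)
$\sqrt{s{\left(-611 \right)} + 1151950} = \sqrt{\left(-2118 + 2 \left(-611\right)^{2}\right) + 1151950} = \sqrt{\left(-2118 + 2 \cdot 373321\right) + 1151950} = \sqrt{\left(-2118 + 746642\right) + 1151950} = \sqrt{744524 + 1151950} = \sqrt{1896474}$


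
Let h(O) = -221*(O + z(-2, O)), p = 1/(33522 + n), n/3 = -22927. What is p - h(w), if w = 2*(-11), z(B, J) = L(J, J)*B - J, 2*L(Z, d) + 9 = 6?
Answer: 23376716/35259 ≈ 663.00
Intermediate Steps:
L(Z, d) = -3/2 (L(Z, d) = -9/2 + (½)*6 = -9/2 + 3 = -3/2)
n = -68781 (n = 3*(-22927) = -68781)
p = -1/35259 (p = 1/(33522 - 68781) = 1/(-35259) = -1/35259 ≈ -2.8362e-5)
z(B, J) = -J - 3*B/2 (z(B, J) = -3*B/2 - J = -J - 3*B/2)
w = -22
h(O) = -663 (h(O) = -221*(O + (-O - 3/2*(-2))) = -221*(O + (-O + 3)) = -221*(O + (3 - O)) = -221*3 = -663)
p - h(w) = -1/35259 - 1*(-663) = -1/35259 + 663 = 23376716/35259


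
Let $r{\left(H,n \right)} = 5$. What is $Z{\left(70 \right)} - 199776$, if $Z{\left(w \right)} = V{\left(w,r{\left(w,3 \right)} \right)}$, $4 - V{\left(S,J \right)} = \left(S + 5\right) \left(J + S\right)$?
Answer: $-205397$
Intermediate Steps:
$V{\left(S,J \right)} = 4 - \left(5 + S\right) \left(J + S\right)$ ($V{\left(S,J \right)} = 4 - \left(S + 5\right) \left(J + S\right) = 4 - \left(5 + S\right) \left(J + S\right)$)
$Z{\left(w \right)} = -21 - w^{2} - 10 w$ ($Z{\left(w \right)} = 4 - w^{2} - 25 - 5 w - 5 w = -21 - w^{2} - 10 w$)
$Z{\left(70 \right)} - 199776 = \left(-21 - 70^{2} - 700\right) - 199776 = \left(-21 - 4900 - 700\right) - 199776 = -5621 - 199776 = -205397$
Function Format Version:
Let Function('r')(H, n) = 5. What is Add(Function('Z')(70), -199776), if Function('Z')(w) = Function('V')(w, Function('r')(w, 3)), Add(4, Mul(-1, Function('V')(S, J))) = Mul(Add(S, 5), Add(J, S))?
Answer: -205397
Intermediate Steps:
Function('V')(S, J) = Add(4, Mul(-1, Add(5, S), Add(J, S))) (Function('V')(S, J) = Add(4, Mul(-1, Mul(Add(S, 5), Add(J, S)))) = Add(4, Mul(-1, Mul(Add(5, S), Add(J, S)))) = Add(4, Mul(-1, Add(5, S), Add(J, S))))
Function('Z')(w) = Add(-21, Mul(-1, Pow(w, 2)), Mul(-10, w)) (Function('Z')(w) = Add(4, Mul(-1, Pow(w, 2)), Mul(-5, 5), Mul(-5, w), Mul(-1, 5, w)) = Add(4, Mul(-1, Pow(w, 2)), -25, Mul(-5, w), Mul(-5, w)) = Add(-21, Mul(-1, Pow(w, 2)), Mul(-10, w)))
Add(Function('Z')(70), -199776) = Add(Add(-21, Mul(-1, Pow(70, 2)), Mul(-10, 70)), -199776) = Add(Add(-21, Mul(-1, 4900), -700), -199776) = Add(Add(-21, -4900, -700), -199776) = Add(-5621, -199776) = -205397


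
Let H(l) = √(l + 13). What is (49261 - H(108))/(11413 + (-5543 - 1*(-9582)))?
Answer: 24625/7726 ≈ 3.1873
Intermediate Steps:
H(l) = √(13 + l)
(49261 - H(108))/(11413 + (-5543 - 1*(-9582))) = (49261 - √(13 + 108))/(11413 + (-5543 - 1*(-9582))) = (49261 - √121)/(11413 + (-5543 + 9582)) = (49261 - 1*11)/(11413 + 4039) = (49261 - 11)/15452 = 49250*(1/15452) = 24625/7726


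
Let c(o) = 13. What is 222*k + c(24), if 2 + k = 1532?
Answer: 339673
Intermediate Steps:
k = 1530 (k = -2 + 1532 = 1530)
222*k + c(24) = 222*1530 + 13 = 339660 + 13 = 339673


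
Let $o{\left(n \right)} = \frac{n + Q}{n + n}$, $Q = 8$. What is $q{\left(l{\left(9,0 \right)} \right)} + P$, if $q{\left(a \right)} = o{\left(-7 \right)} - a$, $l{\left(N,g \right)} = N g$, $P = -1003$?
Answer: $- \frac{14043}{14} \approx -1003.1$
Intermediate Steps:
$o{\left(n \right)} = \frac{8 + n}{2 n}$ ($o{\left(n \right)} = \frac{n + 8}{n + n} = \frac{8 + n}{2 n}$)
$q{\left(a \right)} = - \frac{1}{14} - a$ ($q{\left(a \right)} = \frac{8 - 7}{2 \left(-7\right)} - a = \frac{1}{2} \left(- \frac{1}{7}\right) 1 - a = - \frac{1}{14} - a$)
$q{\left(l{\left(9,0 \right)} \right)} + P = \left(- \frac{1}{14} - 9 \cdot 0\right) - 1003 = \left(- \frac{1}{14} - 0\right) - 1003 = \left(- \frac{1}{14} + 0\right) - 1003 = - \frac{1}{14} - 1003 = - \frac{14043}{14}$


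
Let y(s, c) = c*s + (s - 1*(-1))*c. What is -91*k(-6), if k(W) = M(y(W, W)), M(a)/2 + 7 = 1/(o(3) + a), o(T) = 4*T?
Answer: 3815/3 ≈ 1271.7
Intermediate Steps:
y(s, c) = c*s + c*(1 + s) (y(s, c) = c*s + (s + 1)*c = c*s + (1 + s)*c = c*s + c*(1 + s))
M(a) = -14 + 2/(12 + a) (M(a) = -14 + 2/(4*3 + a) = -14 + 2/(12 + a))
k(W) = 2*(-83 - 7*W*(1 + 2*W))/(12 + W*(1 + 2*W))
-91*k(-6) = -182*(-83 - 7*(-6)*(1 + 2*(-6)))/(12 - 6*(1 + 2*(-6))) = -182*(-83 - 7*(-6)*(1 - 12))/(12 - 6*(1 - 12)) = -182*(-83 - 7*(-6)*(-11))/(12 - 6*(-11)) = -182*(-83 - 462)/(12 + 66) = -182*(-545)/78 = -91*(-545/39) = 3815/3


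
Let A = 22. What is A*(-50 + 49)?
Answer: -22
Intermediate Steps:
A*(-50 + 49) = 22*(-50 + 49) = 22*(-1) = -22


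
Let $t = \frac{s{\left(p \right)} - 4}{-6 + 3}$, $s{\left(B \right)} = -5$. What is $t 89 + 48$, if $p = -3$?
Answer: $315$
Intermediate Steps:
$t = 3$ ($t = \frac{-5 - 4}{-6 + 3} = - \frac{9}{-3} = \left(-9\right) \left(- \frac{1}{3}\right) = 3$)
$t 89 + 48 = 3 \cdot 89 + 48 = 267 + 48 = 315$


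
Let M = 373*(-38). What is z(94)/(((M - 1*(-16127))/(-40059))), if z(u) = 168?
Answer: -106824/31 ≈ -3445.9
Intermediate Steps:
M = -14174
z(94)/(((M - 1*(-16127))/(-40059))) = 168/(((-14174 - 1*(-16127))/(-40059))) = 168/(((-14174 + 16127)*(-1/40059))) = 168/((1953*(-1/40059))) = 168/(-217/4451) = 168*(-4451/217) = -106824/31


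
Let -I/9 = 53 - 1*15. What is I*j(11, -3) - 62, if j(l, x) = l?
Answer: -3824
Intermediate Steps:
I = -342 (I = -9*(53 - 1*15) = -9*(53 - 15) = -9*38 = -342)
I*j(11, -3) - 62 = -342*11 - 62 = -3762 - 62 = -3824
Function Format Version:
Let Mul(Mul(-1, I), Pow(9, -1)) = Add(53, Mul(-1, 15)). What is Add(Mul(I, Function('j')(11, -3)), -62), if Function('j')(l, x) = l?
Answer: -3824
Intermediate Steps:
I = -342 (I = Mul(-9, Add(53, Mul(-1, 15))) = Mul(-9, Add(53, -15)) = Mul(-9, 38) = -342)
Add(Mul(I, Function('j')(11, -3)), -62) = Add(Mul(-342, 11), -62) = Add(-3762, -62) = -3824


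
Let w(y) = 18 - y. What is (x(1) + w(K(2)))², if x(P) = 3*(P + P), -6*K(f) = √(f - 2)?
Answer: 576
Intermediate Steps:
K(f) = -√(-2 + f)/6 (K(f) = -√(f - 2)/6 = -√(-2 + f)/6)
x(P) = 6*P (x(P) = 3*(2*P) = 6*P)
(x(1) + w(K(2)))² = (6*1 + (18 - (-1)*√(-2 + 2)/6))² = (6 + (18 - (-1)*√0/6))² = (6 + (18 - (-1)*0/6))² = (6 + (18 - 1*0))² = (6 + (18 + 0))² = (6 + 18)² = 24² = 576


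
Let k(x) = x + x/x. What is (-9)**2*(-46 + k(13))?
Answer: -2592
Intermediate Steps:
k(x) = 1 + x (k(x) = x + 1 = 1 + x)
(-9)**2*(-46 + k(13)) = (-9)**2*(-46 + (1 + 13)) = 81*(-46 + 14) = 81*(-32) = -2592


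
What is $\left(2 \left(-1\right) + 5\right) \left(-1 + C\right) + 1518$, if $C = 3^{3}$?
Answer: $1596$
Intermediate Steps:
$C = 27$
$\left(2 \left(-1\right) + 5\right) \left(-1 + C\right) + 1518 = \left(2 \left(-1\right) + 5\right) \left(-1 + 27\right) + 1518 = \left(-2 + 5\right) 26 + 1518 = 3 \cdot 26 + 1518 = 78 + 1518 = 1596$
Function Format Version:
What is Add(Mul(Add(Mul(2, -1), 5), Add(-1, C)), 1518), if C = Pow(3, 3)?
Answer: 1596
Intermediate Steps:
C = 27
Add(Mul(Add(Mul(2, -1), 5), Add(-1, C)), 1518) = Add(Mul(Add(Mul(2, -1), 5), Add(-1, 27)), 1518) = Add(Mul(Add(-2, 5), 26), 1518) = Add(Mul(3, 26), 1518) = Add(78, 1518) = 1596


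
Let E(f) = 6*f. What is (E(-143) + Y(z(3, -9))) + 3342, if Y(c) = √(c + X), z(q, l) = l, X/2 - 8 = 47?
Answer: 2484 + √101 ≈ 2494.1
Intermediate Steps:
X = 110 (X = 16 + 2*47 = 16 + 94 = 110)
Y(c) = √(110 + c) (Y(c) = √(c + 110) = √(110 + c))
(E(-143) + Y(z(3, -9))) + 3342 = (6*(-143) + √(110 - 9)) + 3342 = (-858 + √101) + 3342 = 2484 + √101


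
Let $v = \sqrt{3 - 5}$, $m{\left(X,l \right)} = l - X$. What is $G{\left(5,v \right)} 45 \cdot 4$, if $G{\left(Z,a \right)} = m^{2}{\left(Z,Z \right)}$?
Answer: $0$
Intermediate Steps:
$v = i \sqrt{2}$ ($v = \sqrt{-2} = i \sqrt{2} \approx 1.4142 i$)
$G{\left(Z,a \right)} = 0$ ($G{\left(Z,a \right)} = \left(Z - Z\right)^{2} = 0^{2} = 0$)
$G{\left(5,v \right)} 45 \cdot 4 = 0 \cdot 45 \cdot 4 = 0 \cdot 4 = 0$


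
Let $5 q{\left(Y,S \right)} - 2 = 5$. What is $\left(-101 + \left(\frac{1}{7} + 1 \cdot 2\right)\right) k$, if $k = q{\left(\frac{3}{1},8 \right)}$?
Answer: $- \frac{692}{5} \approx -138.4$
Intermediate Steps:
$q{\left(Y,S \right)} = \frac{7}{5}$ ($q{\left(Y,S \right)} = \frac{2}{5} + \frac{1}{5} \cdot 5 = \frac{2}{5} + 1 = \frac{7}{5}$)
$k = \frac{7}{5} \approx 1.4$
$\left(-101 + \left(\frac{1}{7} + 1 \cdot 2\right)\right) k = \left(-101 + \left(\frac{1}{7} + 1 \cdot 2\right)\right) \frac{7}{5} = \left(-101 + \left(\frac{1}{7} + 2\right)\right) \frac{7}{5} = \left(-101 + \frac{15}{7}\right) \frac{7}{5} = \left(- \frac{692}{7}\right) \frac{7}{5} = - \frac{692}{5}$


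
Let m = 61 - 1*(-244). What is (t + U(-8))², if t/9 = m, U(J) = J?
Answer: 7491169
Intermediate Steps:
m = 305 (m = 61 + 244 = 305)
t = 2745 (t = 9*305 = 2745)
(t + U(-8))² = (2745 - 8)² = 2737² = 7491169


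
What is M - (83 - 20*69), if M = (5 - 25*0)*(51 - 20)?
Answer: 1452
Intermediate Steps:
M = 155 (M = (5 - 5*0)*31 = (5 + 0)*31 = 5*31 = 155)
M - (83 - 20*69) = 155 - (83 - 20*69) = 155 - (83 - 1380) = 155 - 1*(-1297) = 155 + 1297 = 1452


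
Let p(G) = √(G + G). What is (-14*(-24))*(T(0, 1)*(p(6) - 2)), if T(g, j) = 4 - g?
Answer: -2688 + 2688*√3 ≈ 1967.8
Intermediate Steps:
p(G) = √2*√G (p(G) = √(2*G) = √2*√G)
(-14*(-24))*(T(0, 1)*(p(6) - 2)) = (-14*(-24))*((4 - 1*0)*(√2*√6 - 2)) = 336*((4 + 0)*(2*√3 - 2)) = 336*(4*(-2 + 2*√3)) = 336*(-8 + 8*√3) = -2688 + 2688*√3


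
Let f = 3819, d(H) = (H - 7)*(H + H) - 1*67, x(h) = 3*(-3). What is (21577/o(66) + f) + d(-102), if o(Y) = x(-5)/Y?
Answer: -396730/3 ≈ -1.3224e+5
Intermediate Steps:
x(h) = -9
o(Y) = -9/Y
d(H) = -67 + 2*H*(-7 + H) (d(H) = (-7 + H)*(2*H) - 67 = 2*H*(-7 + H) - 67 = -67 + 2*H*(-7 + H))
(21577/o(66) + f) + d(-102) = (21577/((-9/66)) + 3819) + (-67 - 14*(-102) + 2*(-102)**2) = (21577/((-9*1/66)) + 3819) + (-67 + 1428 + 2*10404) = (21577/(-3/22) + 3819) + (-67 + 1428 + 20808) = (21577*(-22/3) + 3819) + 22169 = (-474694/3 + 3819) + 22169 = -463237/3 + 22169 = -396730/3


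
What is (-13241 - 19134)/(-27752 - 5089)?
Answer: 32375/32841 ≈ 0.98581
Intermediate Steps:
(-13241 - 19134)/(-27752 - 5089) = -32375/(-32841) = -32375*(-1/32841) = 32375/32841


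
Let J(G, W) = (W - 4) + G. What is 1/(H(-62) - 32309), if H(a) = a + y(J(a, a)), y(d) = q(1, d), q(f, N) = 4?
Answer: -1/32367 ≈ -3.0896e-5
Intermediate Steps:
J(G, W) = -4 + G + W (J(G, W) = (-4 + W) + G = -4 + G + W)
y(d) = 4
H(a) = 4 + a (H(a) = a + 4 = 4 + a)
1/(H(-62) - 32309) = 1/((4 - 62) - 32309) = 1/(-58 - 32309) = 1/(-32367) = -1/32367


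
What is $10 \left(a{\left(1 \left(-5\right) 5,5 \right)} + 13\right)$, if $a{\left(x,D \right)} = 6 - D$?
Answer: $140$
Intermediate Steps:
$10 \left(a{\left(1 \left(-5\right) 5,5 \right)} + 13\right) = 10 \left(\left(6 - 5\right) + 13\right) = 10 \left(1 + 13\right) = 10 \cdot 14 = 140$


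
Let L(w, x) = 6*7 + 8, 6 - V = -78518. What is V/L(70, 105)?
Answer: 39262/25 ≈ 1570.5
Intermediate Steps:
V = 78524 (V = 6 - 1*(-78518) = 6 + 78518 = 78524)
L(w, x) = 50 (L(w, x) = 42 + 8 = 50)
V/L(70, 105) = 78524/50 = 78524*(1/50) = 39262/25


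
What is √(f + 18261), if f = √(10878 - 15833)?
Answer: √(18261 + I*√4955) ≈ 135.13 + 0.2605*I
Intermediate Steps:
f = I*√4955 (f = √(-4955) = I*√4955 ≈ 70.392*I)
√(f + 18261) = √(I*√4955 + 18261) = √(18261 + I*√4955)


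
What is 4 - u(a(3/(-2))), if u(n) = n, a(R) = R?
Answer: 11/2 ≈ 5.5000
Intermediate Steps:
4 - u(a(3/(-2))) = 4 - 3/(-2) = 4 - 3*(-1)/2 = 4 - 1*(-3/2) = 4 + 3/2 = 11/2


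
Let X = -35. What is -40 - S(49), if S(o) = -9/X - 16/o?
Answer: -9783/245 ≈ -39.931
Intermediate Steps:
S(o) = 9/35 - 16/o (S(o) = -9/(-35) - 16/o = -9*(-1/35) - 16/o = 9/35 - 16/o)
-40 - S(49) = -40 - (9/35 - 16/49) = -40 - 1*(-17/245) = -40 + 17/245 = -9783/245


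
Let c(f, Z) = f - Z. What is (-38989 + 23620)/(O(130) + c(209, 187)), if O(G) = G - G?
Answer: -15369/22 ≈ -698.59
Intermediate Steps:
O(G) = 0
(-38989 + 23620)/(O(130) + c(209, 187)) = (-38989 + 23620)/(0 + (209 - 1*187)) = -15369/(0 + (209 - 187)) = -15369/(0 + 22) = -15369/22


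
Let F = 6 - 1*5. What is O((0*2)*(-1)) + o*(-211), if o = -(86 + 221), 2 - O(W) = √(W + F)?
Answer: 64778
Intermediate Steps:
F = 1 (F = 6 - 5 = 1)
O(W) = 2 - √(1 + W) (O(W) = 2 - √(W + 1) = 2 - √(1 + W))
o = -307 (o = -1*307 = -307)
O((0*2)*(-1)) + o*(-211) = (2 - √(1 + (0*2)*(-1))) - 307*(-211) = (2 - √(1 + 0*(-1))) + 64777 = (2 - √(1 + 0)) + 64777 = (2 - √1) + 64777 = (2 - 1*1) + 64777 = (2 - 1) + 64777 = 1 + 64777 = 64778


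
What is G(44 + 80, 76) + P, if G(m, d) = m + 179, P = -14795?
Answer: -14492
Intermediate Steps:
G(m, d) = 179 + m
G(44 + 80, 76) + P = (179 + (44 + 80)) - 14795 = (179 + 124) - 14795 = 303 - 14795 = -14492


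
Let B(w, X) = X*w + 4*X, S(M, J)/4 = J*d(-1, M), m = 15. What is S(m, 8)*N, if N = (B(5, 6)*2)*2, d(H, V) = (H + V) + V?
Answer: 200448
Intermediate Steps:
d(H, V) = H + 2*V
S(M, J) = 4*J*(-1 + 2*M) (S(M, J) = 4*(J*(-1 + 2*M)) = 4*J*(-1 + 2*M))
B(w, X) = 4*X + X*w
N = 216 (N = ((6*(4 + 5))*2)*2 = ((6*9)*2)*2 = (54*2)*2 = 108*2 = 216)
S(m, 8)*N = (4*8*(-1 + 2*15))*216 = (4*8*(-1 + 30))*216 = (4*8*29)*216 = 928*216 = 200448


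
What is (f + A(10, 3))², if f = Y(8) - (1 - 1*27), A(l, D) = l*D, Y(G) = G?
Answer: 4096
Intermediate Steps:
A(l, D) = D*l
f = 34 (f = 8 - (1 - 1*27) = 8 - (1 - 27) = 8 - 1*(-26) = 8 + 26 = 34)
(f + A(10, 3))² = (34 + 3*10)² = (34 + 30)² = 64² = 4096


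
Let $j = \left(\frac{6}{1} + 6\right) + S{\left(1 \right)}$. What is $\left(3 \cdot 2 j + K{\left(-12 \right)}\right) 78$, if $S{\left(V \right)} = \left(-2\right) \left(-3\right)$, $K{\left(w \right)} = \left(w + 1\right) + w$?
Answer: $6630$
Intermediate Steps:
$K{\left(w \right)} = 1 + 2 w$ ($K{\left(w \right)} = \left(1 + w\right) + w = 1 + 2 w$)
$S{\left(V \right)} = 6$
$j = 18$ ($j = \left(\frac{6}{1} + 6\right) + 6 = \left(6 \cdot 1 + 6\right) + 6 = \left(6 + 6\right) + 6 = 12 + 6 = 18$)
$\left(3 \cdot 2 j + K{\left(-12 \right)}\right) 78 = \left(3 \cdot 2 \cdot 18 + \left(1 + 2 \left(-12\right)\right)\right) 78 = \left(6 \cdot 18 + \left(1 - 24\right)\right) 78 = \left(108 - 23\right) 78 = 85 \cdot 78 = 6630$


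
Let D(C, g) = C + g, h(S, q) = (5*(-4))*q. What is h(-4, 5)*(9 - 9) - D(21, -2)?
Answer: -19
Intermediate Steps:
h(S, q) = -20*q
h(-4, 5)*(9 - 9) - D(21, -2) = (-20*5)*(9 - 9) - (21 - 2) = -100*0 - 1*19 = 0 - 19 = -19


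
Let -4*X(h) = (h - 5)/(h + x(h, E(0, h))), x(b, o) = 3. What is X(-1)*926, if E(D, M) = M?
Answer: 1389/2 ≈ 694.50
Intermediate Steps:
X(h) = -(-5 + h)/(4*(3 + h)) (X(h) = -(h - 5)/(4*(h + 3)) = -(-5 + h)/(4*(3 + h)))
X(-1)*926 = ((5 - 1*(-1))/(4*(3 - 1)))*926 = ((¼)*(5 + 1)/2)*926 = ((¼)*(½)*6)*926 = (¾)*926 = 1389/2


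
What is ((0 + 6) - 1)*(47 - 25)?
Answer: 110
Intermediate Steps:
((0 + 6) - 1)*(47 - 25) = (6 - 1)*22 = 5*22 = 110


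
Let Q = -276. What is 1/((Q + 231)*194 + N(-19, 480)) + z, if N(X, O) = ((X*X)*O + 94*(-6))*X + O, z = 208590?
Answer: 686230645859/3289854 ≈ 2.0859e+5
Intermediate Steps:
N(X, O) = O + X*(-564 + O*X**2) (N(X, O) = (X**2*O - 564)*X + O = (O*X**2 - 564)*X + O = (-564 + O*X**2)*X + O = X*(-564 + O*X**2) + O = O + X*(-564 + O*X**2))
1/((Q + 231)*194 + N(-19, 480)) + z = 1/((-276 + 231)*194 + (480 - 564*(-19) + 480*(-19)**3)) + 208590 = 1/(-45*194 + (480 + 10716 + 480*(-6859))) + 208590 = 1/(-8730 + (480 + 10716 - 3292320)) + 208590 = 1/(-8730 - 3281124) + 208590 = 1/(-3289854) + 208590 = -1/3289854 + 208590 = 686230645859/3289854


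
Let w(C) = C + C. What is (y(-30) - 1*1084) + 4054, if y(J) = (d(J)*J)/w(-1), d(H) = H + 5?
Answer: 2595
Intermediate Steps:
d(H) = 5 + H
w(C) = 2*C
y(J) = -J*(5 + J)/2 (y(J) = ((5 + J)*J)/((2*(-1))) = (J*(5 + J))/(-2) = (J*(5 + J))*(-½) = -J*(5 + J)/2)
(y(-30) - 1*1084) + 4054 = (-½*(-30)*(5 - 30) - 1*1084) + 4054 = (-½*(-30)*(-25) - 1084) + 4054 = (-375 - 1084) + 4054 = -1459 + 4054 = 2595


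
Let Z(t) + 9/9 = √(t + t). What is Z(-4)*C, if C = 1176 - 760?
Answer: -416 + 832*I*√2 ≈ -416.0 + 1176.6*I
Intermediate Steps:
Z(t) = -1 + √2*√t (Z(t) = -1 + √(t + t) = -1 + √(2*t) = -1 + √2*√t)
C = 416
Z(-4)*C = (-1 + √2*√(-4))*416 = (-1 + √2*(2*I))*416 = (-1 + 2*I*√2)*416 = -416 + 832*I*√2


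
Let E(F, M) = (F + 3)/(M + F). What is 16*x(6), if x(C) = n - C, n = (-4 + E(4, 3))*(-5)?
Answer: 144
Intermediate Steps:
E(F, M) = (3 + F)/(F + M)
n = 15 (n = (-4 + (3 + 4)/(4 + 3))*(-5) = (-4 + 7/7)*(-5) = (-4 + (⅐)*7)*(-5) = (-4 + 1)*(-5) = -3*(-5) = 15)
x(C) = 15 - C
16*x(6) = 16*(15 - 1*6) = 16*(15 - 6) = 16*9 = 144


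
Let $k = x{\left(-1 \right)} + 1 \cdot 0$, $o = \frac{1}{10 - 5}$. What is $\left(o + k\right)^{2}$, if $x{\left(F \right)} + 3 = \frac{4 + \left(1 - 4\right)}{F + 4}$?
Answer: $\frac{1369}{225} \approx 6.0844$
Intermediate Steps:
$x{\left(F \right)} = -3 + \frac{1}{4 + F}$ ($x{\left(F \right)} = -3 + \frac{4 + \left(1 - 4\right)}{F + 4} = -3 + \frac{4 - 3}{4 + F} = -3 + 1 \frac{1}{4 + F} = -3 + \frac{1}{4 + F}$)
$o = \frac{1}{5}$ ($o = \frac{1}{10 - 5} = \frac{1}{5} \approx 0.2$)
$k = - \frac{8}{3}$ ($k = \frac{-11 - -3}{4 - 1} + 1 \cdot 0 = \frac{-11 + 3}{3} + 0 = \frac{1}{3} \left(-8\right) + 0 = - \frac{8}{3} + 0 = - \frac{8}{3} \approx -2.6667$)
$\left(o + k\right)^{2} = \left(\frac{1}{5} - \frac{8}{3}\right)^{2} = \left(- \frac{37}{15}\right)^{2} = \frac{1369}{225}$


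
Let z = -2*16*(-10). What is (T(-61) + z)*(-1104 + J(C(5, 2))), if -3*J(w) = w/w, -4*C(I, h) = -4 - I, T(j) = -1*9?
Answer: -1030343/3 ≈ -3.4345e+5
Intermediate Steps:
T(j) = -9
z = 320 (z = -32*(-10) = 320)
C(I, h) = 1 + I/4 (C(I, h) = -(-4 - I)/4 = 1 + I/4)
J(w) = -⅓ (J(w) = -w/(3*w) = -⅓*1 = -⅓)
(T(-61) + z)*(-1104 + J(C(5, 2))) = (-9 + 320)*(-1104 - ⅓) = 311*(-3313/3) = -1030343/3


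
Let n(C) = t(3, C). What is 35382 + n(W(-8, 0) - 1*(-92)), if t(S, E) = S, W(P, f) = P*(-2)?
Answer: 35385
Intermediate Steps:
W(P, f) = -2*P
n(C) = 3
35382 + n(W(-8, 0) - 1*(-92)) = 35382 + 3 = 35385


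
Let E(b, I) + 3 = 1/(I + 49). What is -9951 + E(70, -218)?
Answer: -1682227/169 ≈ -9954.0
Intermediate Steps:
E(b, I) = -3 + 1/(49 + I) (E(b, I) = -3 + 1/(I + 49) = -3 + 1/(49 + I))
-9951 + E(70, -218) = -9951 + (-146 - 3*(-218))/(49 - 218) = -9951 + (-146 + 654)/(-169) = -9951 - 1/169*508 = -9951 - 508/169 = -1682227/169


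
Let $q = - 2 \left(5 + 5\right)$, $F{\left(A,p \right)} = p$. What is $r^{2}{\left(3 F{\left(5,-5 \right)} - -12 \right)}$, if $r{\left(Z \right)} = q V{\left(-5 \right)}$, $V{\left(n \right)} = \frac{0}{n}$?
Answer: $0$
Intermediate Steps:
$q = -20$ ($q = \left(-2\right) 10 = -20$)
$V{\left(n \right)} = 0$
$r{\left(Z \right)} = 0$ ($r{\left(Z \right)} = \left(-20\right) 0 = 0$)
$r^{2}{\left(3 F{\left(5,-5 \right)} - -12 \right)} = 0^{2} = 0$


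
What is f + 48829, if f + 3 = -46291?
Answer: 2535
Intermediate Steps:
f = -46294 (f = -3 - 46291 = -46294)
f + 48829 = -46294 + 48829 = 2535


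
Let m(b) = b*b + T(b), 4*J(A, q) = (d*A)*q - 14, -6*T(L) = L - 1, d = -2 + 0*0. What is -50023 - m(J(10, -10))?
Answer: -156533/3 ≈ -52178.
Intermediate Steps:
d = -2 (d = -2 + 0 = -2)
T(L) = 1/6 - L/6 (T(L) = -(L - 1)/6 = -(-1 + L)/6 = 1/6 - L/6)
J(A, q) = -7/2 - A*q/2 (J(A, q) = ((-2*A)*q - 14)/4 = (-2*A*q - 14)/4 = (-14 - 2*A*q)/4 = -7/2 - A*q/2)
m(b) = 1/6 + b**2 - b/6 (m(b) = b*b + (1/6 - b/6) = b**2 + (1/6 - b/6) = 1/6 + b**2 - b/6)
-50023 - m(J(10, -10)) = -50023 - (1/6 + (-7/2 - 1/2*10*(-10))**2 - (-7/2 - 1/2*10*(-10))/6) = -50023 - (1/6 + (-7/2 + 50)**2 - (-7/2 + 50)/6) = -50023 - (1/6 + (93/2)**2 - 1/6*93/2) = -50023 - (1/6 + 8649/4 - 31/4) = -50023 - 1*6464/3 = -50023 - 6464/3 = -156533/3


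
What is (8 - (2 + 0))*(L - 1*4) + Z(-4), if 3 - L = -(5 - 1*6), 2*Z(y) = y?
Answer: -14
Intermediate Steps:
Z(y) = y/2
L = 2 (L = 3 - (-1)*(5 - 1*6) = 3 - (-1)*(5 - 6) = 3 - (-1)*(-1) = 3 - 1*1 = 3 - 1 = 2)
(8 - (2 + 0))*(L - 1*4) + Z(-4) = (8 - (2 + 0))*(2 - 1*4) + (½)*(-4) = (8 - 1*2)*(2 - 4) - 2 = (8 - 2)*(-2) - 2 = 6*(-2) - 2 = -12 - 2 = -14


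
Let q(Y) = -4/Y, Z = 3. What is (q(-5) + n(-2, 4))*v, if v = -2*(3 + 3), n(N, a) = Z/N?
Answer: 42/5 ≈ 8.4000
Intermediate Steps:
n(N, a) = 3/N
v = -12 (v = -2*6 = -12)
(q(-5) + n(-2, 4))*v = (-4/(-5) + 3/(-2))*(-12) = (-4*(-1/5) + 3*(-1/2))*(-12) = (4/5 - 3/2)*(-12) = -7/10*(-12) = 42/5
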